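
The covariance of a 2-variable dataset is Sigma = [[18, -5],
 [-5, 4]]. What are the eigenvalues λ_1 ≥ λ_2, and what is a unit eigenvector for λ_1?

Step 1 — characteristic polynomial of 2×2 Sigma:
  det(Sigma - λI) = λ² - trace · λ + det = 0.
  trace = 18 + 4 = 22, det = 18·4 - (-5)² = 47.
Step 2 — discriminant:
  Δ = trace² - 4·det = 484 - 188 = 296.
Step 3 — eigenvalues:
  λ = (trace ± √Δ)/2 = (22 ± 17.2047)/2,
  λ_1 = 19.6023,  λ_2 = 2.3977.

Step 4 — unit eigenvector for λ_1: solve (Sigma - λ_1 I)v = 0. First row:
  (18 - 19.6023)·v_x + (-5)·v_y = 0, i.e. (-1.6023)·v_x + (-5)·v_y = 0,
  so v ∝ (b, λ_1 - a) = (-5, 1.6023); multiply by -1 so the first entry is positive: u = (5, -1.6023).
  ||u|| = √((5)² + (-1.6023)²) = √(27.5674) ≈ 5.2505,
  v_1 = u/||u|| ≈ (0.9523, -0.3052) (||v_1|| = 1).

λ_1 = 19.6023,  λ_2 = 2.3977;  v_1 ≈ (0.9523, -0.3052)


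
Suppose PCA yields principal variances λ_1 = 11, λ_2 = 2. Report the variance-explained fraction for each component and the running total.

Step 1 — total variance = trace(Sigma) = Σ λ_i = 11 + 2 = 13.

Step 2 — fraction explained by component i = λ_i / Σ λ:
  PC1: 11/13 = 0.8462
  PC2: 2/13 = 0.1538

Step 3 — cumulative fraction after k components = (λ_1 + ... + λ_k) / Σ λ:
  k = 1: 11/13 = 0.8462
  k = 2: (11 + 2)/13 = 13/13 = 1

Summary (fraction, with percent):

explained: PC1 0.8462 (84.62%), PC2 0.1538 (15.38%);  cumulative: 0.8462, 1


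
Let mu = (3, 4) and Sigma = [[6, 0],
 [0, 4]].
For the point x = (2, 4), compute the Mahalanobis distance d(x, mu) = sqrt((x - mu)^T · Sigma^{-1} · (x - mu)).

Step 1 — centre the observation: (x - mu) = (-1, 0).

Step 2 — invert Sigma. det(Sigma) = 6·4 - (0)² = 24.
  Sigma^{-1} = (1/det) · [[d, -b], [-b, a]] = [[0.1667, 0],
 [0, 0.25]].

Step 3 — form the quadratic (x - mu)^T · Sigma^{-1} · (x - mu):
  Sigma^{-1} · (x - mu) = (-0.1667, 0).
  (x - mu)^T · [Sigma^{-1} · (x - mu)] = (-1)·(-0.1667) + (0)·(0) = 0.1667.

Step 4 — take square root: d = √(0.1667) ≈ 0.4082.

d(x, mu) = √(0.1667) ≈ 0.4082


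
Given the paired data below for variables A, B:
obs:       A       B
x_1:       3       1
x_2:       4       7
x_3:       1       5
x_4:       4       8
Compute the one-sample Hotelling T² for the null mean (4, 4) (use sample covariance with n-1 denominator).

Step 1 — sample mean vector:
  mean(A) = (3 + 4 + 1 + 4) / 4 = 12/4 = 3
  mean(B) = (1 + 7 + 5 + 8) / 4 = 21/4 = 5.25
  x̄ = (3, 5.25),  deviation x̄ - mu_0 = (3, 5.25) - (4, 4) = (-1, 1.25).

Step 2 — sample covariance matrix, S[i,j] = (1/(n-1)) · Σ_k (x_{k,i} - mean_i) · (x_{k,j} - mean_j), divisor n-1 = 3:
  S[A,A] = ((0)·(0) + (1)·(1) + (-2)·(-2) + (1)·(1)) / 3 = 6/3 = 2
  S[A,B] = ((0)·(-4.25) + (1)·(1.75) + (-2)·(-0.25) + (1)·(2.75)) / 3 = 5/3 = 1.6667
  S[B,B] = ((-4.25)·(-4.25) + (1.75)·(1.75) + (-0.25)·(-0.25) + (2.75)·(2.75)) / 3 = 28.75/3 = 9.5833
  S = [[2, 1.6667],
 [1.6667, 9.5833]].

Step 3 — invert S. det(S) = 2·9.5833 - (1.6667)² = 16.3889.
  S^{-1} = (1/det) · [[d, -b], [-b, a]] = [[0.5847, -0.1017],
 [-0.1017, 0.122]].

Step 4 — quadratic form (x̄ - mu_0)^T · S^{-1} · (x̄ - mu_0):
  S^{-1} · (x̄ - mu_0) = (-0.7119, 0.2542),
  (x̄ - mu_0)^T · [...] = (-1)·(-0.7119) + (1.25)·(0.2542) = 1.0297.

Step 5 — scale by n: T² = 4 · 1.0297 = 4.1186.

T² ≈ 4.1186


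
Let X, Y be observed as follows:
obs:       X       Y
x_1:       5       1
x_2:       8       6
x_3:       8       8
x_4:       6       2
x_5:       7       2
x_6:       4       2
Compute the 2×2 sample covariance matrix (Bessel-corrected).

Step 1 — column means:
  mean(X) = (5 + 8 + 8 + 6 + 7 + 4) / 6 = 38/6 = 6.3333
  mean(Y) = (1 + 6 + 8 + 2 + 2 + 2) / 6 = 21/6 = 3.5

Step 2 — sample covariance S[i,j] = (1/(n-1)) · Σ_k (x_{k,i} - mean_i) · (x_{k,j} - mean_j), with n-1 = 5.
  S[X,X] = ((-1.3333)·(-1.3333) + (1.6667)·(1.6667) + (1.6667)·(1.6667) + (-0.3333)·(-0.3333) + (0.6667)·(0.6667) + (-2.3333)·(-2.3333)) / 5 = 13.3333/5 = 2.6667
  S[X,Y] = ((-1.3333)·(-2.5) + (1.6667)·(2.5) + (1.6667)·(4.5) + (-0.3333)·(-1.5) + (0.6667)·(-1.5) + (-2.3333)·(-1.5)) / 5 = 18/5 = 3.6
  S[Y,Y] = ((-2.5)·(-2.5) + (2.5)·(2.5) + (4.5)·(4.5) + (-1.5)·(-1.5) + (-1.5)·(-1.5) + (-1.5)·(-1.5)) / 5 = 39.5/5 = 7.9

S is symmetric (S[j,i] = S[i,j]). Assembling:

S = [[2.6667, 3.6],
 [3.6, 7.9]]


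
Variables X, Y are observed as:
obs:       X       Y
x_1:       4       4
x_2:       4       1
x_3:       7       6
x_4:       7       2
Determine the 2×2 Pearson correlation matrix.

Step 1 — column means:
  mean(X) = (4 + 4 + 7 + 7) / 4 = 22/4 = 5.5
  mean(Y) = (4 + 1 + 6 + 2) / 4 = 13/4 = 3.25

Step 2 — sample variances and covariances s[i,j] = (1/(n-1)) · Σ_k (x_{k,i} - mean_i) · (x_{k,j} - mean_j), with n-1 = 3:
  s[X,X] = ((-1.5)·(-1.5) + (-1.5)·(-1.5) + (1.5)·(1.5) + (1.5)·(1.5)) / 3 = 9/3 = 3
  s[X,Y] = ((-1.5)·(0.75) + (-1.5)·(-2.25) + (1.5)·(2.75) + (1.5)·(-1.25)) / 3 = 4.5/3 = 1.5
  s[Y,Y] = ((0.75)·(0.75) + (-2.25)·(-2.25) + (2.75)·(2.75) + (-1.25)·(-1.25)) / 3 = 14.75/3 = 4.9167
  Sample standard deviations s_i = √(s[i,i]):
  s(X) = √(3) = 1.7321
  s(Y) = √(4.9167) = 2.2174

Step 3 — r_{ij} = s_{ij} / (s_i · s_j):
  r[X,X] = 1 (diagonal).
  r[X,Y] = 1.5 / (1.7321 · 2.2174) = 1.5 / 3.8406 = 0.3906
  r[Y,Y] = 1 (diagonal).

R is symmetric with unit diagonal. Assembling:

R = [[1, 0.3906],
 [0.3906, 1]]


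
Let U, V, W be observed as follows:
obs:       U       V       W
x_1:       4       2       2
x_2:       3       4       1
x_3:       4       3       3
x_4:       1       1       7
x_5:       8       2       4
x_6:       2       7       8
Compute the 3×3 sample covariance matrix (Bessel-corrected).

Step 1 — column means:
  mean(U) = (4 + 3 + 4 + 1 + 8 + 2) / 6 = 22/6 = 3.6667
  mean(V) = (2 + 4 + 3 + 1 + 2 + 7) / 6 = 19/6 = 3.1667
  mean(W) = (2 + 1 + 3 + 7 + 4 + 8) / 6 = 25/6 = 4.1667

Step 2 — sample covariance S[i,j] = (1/(n-1)) · Σ_k (x_{k,i} - mean_i) · (x_{k,j} - mean_j), with n-1 = 5.
  S[U,U] = ((0.3333)·(0.3333) + (-0.6667)·(-0.6667) + (0.3333)·(0.3333) + (-2.6667)·(-2.6667) + (4.3333)·(4.3333) + (-1.6667)·(-1.6667)) / 5 = 29.3333/5 = 5.8667
  S[U,V] = ((0.3333)·(-1.1667) + (-0.6667)·(0.8333) + (0.3333)·(-0.1667) + (-2.6667)·(-2.1667) + (4.3333)·(-1.1667) + (-1.6667)·(3.8333)) / 5 = -6.6667/5 = -1.3333
  S[U,W] = ((0.3333)·(-2.1667) + (-0.6667)·(-3.1667) + (0.3333)·(-1.1667) + (-2.6667)·(2.8333) + (4.3333)·(-0.1667) + (-1.6667)·(3.8333)) / 5 = -13.6667/5 = -2.7333
  S[V,V] = ((-1.1667)·(-1.1667) + (0.8333)·(0.8333) + (-0.1667)·(-0.1667) + (-2.1667)·(-2.1667) + (-1.1667)·(-1.1667) + (3.8333)·(3.8333)) / 5 = 22.8333/5 = 4.5667
  S[V,W] = ((-1.1667)·(-2.1667) + (0.8333)·(-3.1667) + (-0.1667)·(-1.1667) + (-2.1667)·(2.8333) + (-1.1667)·(-0.1667) + (3.8333)·(3.8333)) / 5 = 8.8333/5 = 1.7667
  S[W,W] = ((-2.1667)·(-2.1667) + (-3.1667)·(-3.1667) + (-1.1667)·(-1.1667) + (2.8333)·(2.8333) + (-0.1667)·(-0.1667) + (3.8333)·(3.8333)) / 5 = 38.8333/5 = 7.7667

S is symmetric (S[j,i] = S[i,j]). Assembling:

S = [[5.8667, -1.3333, -2.7333],
 [-1.3333, 4.5667, 1.7667],
 [-2.7333, 1.7667, 7.7667]]


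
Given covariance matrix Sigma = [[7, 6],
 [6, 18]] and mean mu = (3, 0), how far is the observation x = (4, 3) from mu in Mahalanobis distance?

Step 1 — centre the observation: (x - mu) = (1, 3).

Step 2 — invert Sigma. det(Sigma) = 7·18 - (6)² = 90.
  Sigma^{-1} = (1/det) · [[d, -b], [-b, a]] = [[0.2, -0.0667],
 [-0.0667, 0.0778]].

Step 3 — form the quadratic (x - mu)^T · Sigma^{-1} · (x - mu):
  Sigma^{-1} · (x - mu) = (0, 0.1667).
  (x - mu)^T · [Sigma^{-1} · (x - mu)] = (1)·(0) + (3)·(0.1667) = 0.5.

Step 4 — take square root: d = √(0.5) ≈ 0.7071.

d(x, mu) = √(0.5) ≈ 0.7071


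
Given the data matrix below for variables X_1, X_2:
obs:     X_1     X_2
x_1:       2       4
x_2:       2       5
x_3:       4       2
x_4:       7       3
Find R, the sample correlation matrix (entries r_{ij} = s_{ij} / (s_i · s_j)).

Step 1 — column means:
  mean(X_1) = (2 + 2 + 4 + 7) / 4 = 15/4 = 3.75
  mean(X_2) = (4 + 5 + 2 + 3) / 4 = 14/4 = 3.5

Step 2 — sample variances and covariances s[i,j] = (1/(n-1)) · Σ_k (x_{k,i} - mean_i) · (x_{k,j} - mean_j), with n-1 = 3:
  s[X_1,X_1] = ((-1.75)·(-1.75) + (-1.75)·(-1.75) + (0.25)·(0.25) + (3.25)·(3.25)) / 3 = 16.75/3 = 5.5833
  s[X_1,X_2] = ((-1.75)·(0.5) + (-1.75)·(1.5) + (0.25)·(-1.5) + (3.25)·(-0.5)) / 3 = -5.5/3 = -1.8333
  s[X_2,X_2] = ((0.5)·(0.5) + (1.5)·(1.5) + (-1.5)·(-1.5) + (-0.5)·(-0.5)) / 3 = 5/3 = 1.6667
  Sample standard deviations s_i = √(s[i,i]):
  s(X_1) = √(5.5833) = 2.3629
  s(X_2) = √(1.6667) = 1.291

Step 3 — r_{ij} = s_{ij} / (s_i · s_j):
  r[X_1,X_1] = 1 (diagonal).
  r[X_1,X_2] = -1.8333 / (2.3629 · 1.291) = -1.8333 / 3.0505 = -0.601
  r[X_2,X_2] = 1 (diagonal).

R is symmetric with unit diagonal. Assembling:

R = [[1, -0.601],
 [-0.601, 1]]


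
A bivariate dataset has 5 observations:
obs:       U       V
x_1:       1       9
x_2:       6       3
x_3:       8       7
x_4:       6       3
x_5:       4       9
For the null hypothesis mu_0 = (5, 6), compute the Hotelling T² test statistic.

Step 1 — sample mean vector:
  mean(U) = (1 + 6 + 8 + 6 + 4) / 5 = 25/5 = 5
  mean(V) = (9 + 3 + 7 + 3 + 9) / 5 = 31/5 = 6.2
  x̄ = (5, 6.2),  deviation x̄ - mu_0 = (5, 6.2) - (5, 6) = (0, 0.2).

Step 2 — sample covariance matrix, S[i,j] = (1/(n-1)) · Σ_k (x_{k,i} - mean_i) · (x_{k,j} - mean_j), divisor n-1 = 4:
  S[U,U] = ((-4)·(-4) + (1)·(1) + (3)·(3) + (1)·(1) + (-1)·(-1)) / 4 = 28/4 = 7
  S[U,V] = ((-4)·(2.8) + (1)·(-3.2) + (3)·(0.8) + (1)·(-3.2) + (-1)·(2.8)) / 4 = -18/4 = -4.5
  S[V,V] = ((2.8)·(2.8) + (-3.2)·(-3.2) + (0.8)·(0.8) + (-3.2)·(-3.2) + (2.8)·(2.8)) / 4 = 36.8/4 = 9.2
  S = [[7, -4.5],
 [-4.5, 9.2]].

Step 3 — invert S. det(S) = 7·9.2 - (-4.5)² = 44.15.
  S^{-1} = (1/det) · [[d, -b], [-b, a]] = [[0.2084, 0.1019],
 [0.1019, 0.1586]].

Step 4 — quadratic form (x̄ - mu_0)^T · S^{-1} · (x̄ - mu_0):
  S^{-1} · (x̄ - mu_0) = (0.0204, 0.0317),
  (x̄ - mu_0)^T · [...] = (0)·(0.0204) + (0.2)·(0.0317) = 0.0063.

Step 5 — scale by n: T² = 5 · 0.0063 = 0.0317.

T² ≈ 0.0317


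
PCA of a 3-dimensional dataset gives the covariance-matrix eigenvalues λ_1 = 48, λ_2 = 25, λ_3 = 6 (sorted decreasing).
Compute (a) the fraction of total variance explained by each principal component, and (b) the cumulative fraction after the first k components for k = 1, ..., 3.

Step 1 — total variance = trace(Sigma) = Σ λ_i = 48 + 25 + 6 = 79.

Step 2 — fraction explained by component i = λ_i / Σ λ:
  PC1: 48/79 = 0.6076
  PC2: 25/79 = 0.3165
  PC3: 6/79 = 0.0759

Step 3 — cumulative fraction after k components = (λ_1 + ... + λ_k) / Σ λ:
  k = 1: 48/79 = 0.6076
  k = 2: (48 + 25)/79 = 73/79 = 0.9241
  k = 3: (48 + 25 + 6)/79 = 79/79 = 1

Summary (fraction, with percent):

explained: PC1 0.6076 (60.76%), PC2 0.3165 (31.65%), PC3 0.0759 (7.59%);  cumulative: 0.6076, 0.9241, 1


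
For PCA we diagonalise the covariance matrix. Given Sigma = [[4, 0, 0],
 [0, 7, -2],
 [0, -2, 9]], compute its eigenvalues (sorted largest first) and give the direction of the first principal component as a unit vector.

Step 1 — characteristic polynomial p(λ) = det(λI - Sigma) = λ³ - tr·λ² + c_1·λ - det, where tr = trace, c_1 = sum of the principal 2×2 minors, det = det(Sigma):
  tr = 4 + 7 + 9 = 20,
  c_1 = (4·7 - (0)²) + (4·9 - (0)²) + (7·9 - (-2)²) = 28 + 36 + 59 = 123,
  det = 4·(7·9 - (-2)²) - (0)·((0)·9 - (-2)·(0)) + (0)·((0)·(-2) - 7·(0)) = 4·(59) - (0)·(0) + (0)·(0) = 236.
  So p(λ) = λ³ - 20λ² + 123λ - 236.
Step 2 — look for an integer root (rational root theorem: any rational root is an integer divisor of 236). Testing λ = 4:
  p(4) = 64 - 320 + 492 - 236 = 0  ✓
  Dividing out (λ - 4): p(λ) = (λ - 4)(λ² - 16λ + 59).
Step 3 — remaining eigenvalues from the quadratic λ² - 16λ + 59 = 0:
  Δ = 16² - 4·59 = 256 - 236 = 20,  λ = (16 ± √20)/2 = (16 ± 4.4721)/2 ≈ 10.2361 or 5.7639.
  Sorted: λ_1 = 10.2361,  λ_2 = 5.7639,  λ_3 = 4  (check: sum = 20 = tr ✓).

Step 4 — unit eigenvector for λ_1 ≈ 10.2361: v spans the null space of (Sigma - λ_1 I), whose rows are
  r_1 = (-6.2361, 0, 0),  r_2 = (0, -3.2361, -2),  r_3 = (0, -2, -1.2361).
  v is orthogonal to every row, so take v ∝ r_1 × r_2 = ((0)·(-2) - (0)·(-3.2361), (0)·(0) - (-6.2361)·(-2), (-6.2361)·(-3.2361) - (0)·(0)) ≈ (0, -12.4721, 20.1803).
  Rescale (multiply by -1 so the first nonzero entry is positive): u = (0, 12.4721, -20.1803).
  ||u|| = √((0)² + (12.4721)² + (-20.1803)²) = √(562.8003) ≈ 23.7234,  v_1 = u/||u|| ≈ (0, 0.5257, -0.8507) (||v_1|| = 1).

λ_1 = 10.2361,  λ_2 = 5.7639,  λ_3 = 4;  v_1 ≈ (0, 0.5257, -0.8507)


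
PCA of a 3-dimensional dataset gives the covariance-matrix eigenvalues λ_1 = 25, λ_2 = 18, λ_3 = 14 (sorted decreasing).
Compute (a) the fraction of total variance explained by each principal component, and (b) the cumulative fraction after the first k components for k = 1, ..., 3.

Step 1 — total variance = trace(Sigma) = Σ λ_i = 25 + 18 + 14 = 57.

Step 2 — fraction explained by component i = λ_i / Σ λ:
  PC1: 25/57 = 0.4386
  PC2: 18/57 = 0.3158
  PC3: 14/57 = 0.2456

Step 3 — cumulative fraction after k components = (λ_1 + ... + λ_k) / Σ λ:
  k = 1: 25/57 = 0.4386
  k = 2: (25 + 18)/57 = 43/57 = 0.7544
  k = 3: (25 + 18 + 14)/57 = 57/57 = 1

Summary (fraction, with percent):

explained: PC1 0.4386 (43.86%), PC2 0.3158 (31.58%), PC3 0.2456 (24.56%);  cumulative: 0.4386, 0.7544, 1


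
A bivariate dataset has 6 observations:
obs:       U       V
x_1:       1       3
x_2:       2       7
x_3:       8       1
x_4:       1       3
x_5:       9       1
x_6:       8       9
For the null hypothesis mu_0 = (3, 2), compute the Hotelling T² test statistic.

Step 1 — sample mean vector:
  mean(U) = (1 + 2 + 8 + 1 + 9 + 8) / 6 = 29/6 = 4.8333
  mean(V) = (3 + 7 + 1 + 3 + 1 + 9) / 6 = 24/6 = 4
  x̄ = (4.8333, 4),  deviation x̄ - mu_0 = (4.8333, 4) - (3, 2) = (1.8333, 2).

Step 2 — sample covariance matrix, S[i,j] = (1/(n-1)) · Σ_k (x_{k,i} - mean_i) · (x_{k,j} - mean_j), divisor n-1 = 5:
  S[U,U] = ((-3.8333)·(-3.8333) + (-2.8333)·(-2.8333) + (3.1667)·(3.1667) + (-3.8333)·(-3.8333) + (4.1667)·(4.1667) + (3.1667)·(3.1667)) / 5 = 74.8333/5 = 14.9667
  S[U,V] = ((-3.8333)·(-1) + (-2.8333)·(3) + (3.1667)·(-3) + (-3.8333)·(-1) + (4.1667)·(-3) + (3.1667)·(5)) / 5 = -7/5 = -1.4
  S[V,V] = ((-1)·(-1) + (3)·(3) + (-3)·(-3) + (-1)·(-1) + (-3)·(-3) + (5)·(5)) / 5 = 54/5 = 10.8
  S = [[14.9667, -1.4],
 [-1.4, 10.8]].

Step 3 — invert S. det(S) = 14.9667·10.8 - (-1.4)² = 159.68.
  S^{-1} = (1/det) · [[d, -b], [-b, a]] = [[0.0676, 0.0088],
 [0.0088, 0.0937]].

Step 4 — quadratic form (x̄ - mu_0)^T · S^{-1} · (x̄ - mu_0):
  S^{-1} · (x̄ - mu_0) = (0.1415, 0.2035),
  (x̄ - mu_0)^T · [...] = (1.8333)·(0.1415) + (2)·(0.2035) = 0.6665.

Step 5 — scale by n: T² = 6 · 0.6665 = 3.9992.

T² ≈ 3.9992


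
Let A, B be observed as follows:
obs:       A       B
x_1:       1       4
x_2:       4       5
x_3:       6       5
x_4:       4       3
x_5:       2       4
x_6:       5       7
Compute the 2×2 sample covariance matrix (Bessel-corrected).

Step 1 — column means:
  mean(A) = (1 + 4 + 6 + 4 + 2 + 5) / 6 = 22/6 = 3.6667
  mean(B) = (4 + 5 + 5 + 3 + 4 + 7) / 6 = 28/6 = 4.6667

Step 2 — sample covariance S[i,j] = (1/(n-1)) · Σ_k (x_{k,i} - mean_i) · (x_{k,j} - mean_j), with n-1 = 5.
  S[A,A] = ((-2.6667)·(-2.6667) + (0.3333)·(0.3333) + (2.3333)·(2.3333) + (0.3333)·(0.3333) + (-1.6667)·(-1.6667) + (1.3333)·(1.3333)) / 5 = 17.3333/5 = 3.4667
  S[A,B] = ((-2.6667)·(-0.6667) + (0.3333)·(0.3333) + (2.3333)·(0.3333) + (0.3333)·(-1.6667) + (-1.6667)·(-0.6667) + (1.3333)·(2.3333)) / 5 = 6.3333/5 = 1.2667
  S[B,B] = ((-0.6667)·(-0.6667) + (0.3333)·(0.3333) + (0.3333)·(0.3333) + (-1.6667)·(-1.6667) + (-0.6667)·(-0.6667) + (2.3333)·(2.3333)) / 5 = 9.3333/5 = 1.8667

S is symmetric (S[j,i] = S[i,j]). Assembling:

S = [[3.4667, 1.2667],
 [1.2667, 1.8667]]


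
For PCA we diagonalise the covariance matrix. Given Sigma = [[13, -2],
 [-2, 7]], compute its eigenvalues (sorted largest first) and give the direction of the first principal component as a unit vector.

Step 1 — characteristic polynomial of 2×2 Sigma:
  det(Sigma - λI) = λ² - trace · λ + det = 0.
  trace = 13 + 7 = 20, det = 13·7 - (-2)² = 87.
Step 2 — discriminant:
  Δ = trace² - 4·det = 400 - 348 = 52.
Step 3 — eigenvalues:
  λ = (trace ± √Δ)/2 = (20 ± 7.2111)/2,
  λ_1 = 13.6056,  λ_2 = 6.3944.

Step 4 — unit eigenvector for λ_1: solve (Sigma - λ_1 I)v = 0. First row:
  (13 - 13.6056)·v_x + (-2)·v_y = 0, i.e. (-0.6056)·v_x + (-2)·v_y = 0,
  so v ∝ (b, λ_1 - a) = (-2, 0.6056); multiply by -1 so the first entry is positive: u = (2, -0.6056).
  ||u|| = √((2)² + (-0.6056)²) = √(4.3667) ≈ 2.0897,
  v_1 = u/||u|| ≈ (0.9571, -0.2898) (||v_1|| = 1).

λ_1 = 13.6056,  λ_2 = 6.3944;  v_1 ≈ (0.9571, -0.2898)


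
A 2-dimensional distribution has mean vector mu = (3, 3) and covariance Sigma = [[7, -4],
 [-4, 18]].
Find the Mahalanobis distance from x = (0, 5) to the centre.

Step 1 — centre the observation: (x - mu) = (-3, 2).

Step 2 — invert Sigma. det(Sigma) = 7·18 - (-4)² = 110.
  Sigma^{-1} = (1/det) · [[d, -b], [-b, a]] = [[0.1636, 0.0364],
 [0.0364, 0.0636]].

Step 3 — form the quadratic (x - mu)^T · Sigma^{-1} · (x - mu):
  Sigma^{-1} · (x - mu) = (-0.4182, 0.0182).
  (x - mu)^T · [Sigma^{-1} · (x - mu)] = (-3)·(-0.4182) + (2)·(0.0182) = 1.2909.

Step 4 — take square root: d = √(1.2909) ≈ 1.1362.

d(x, mu) = √(1.2909) ≈ 1.1362


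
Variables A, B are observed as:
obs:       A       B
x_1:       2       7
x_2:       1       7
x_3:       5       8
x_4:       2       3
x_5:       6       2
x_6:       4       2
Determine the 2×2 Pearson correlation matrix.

Step 1 — column means:
  mean(A) = (2 + 1 + 5 + 2 + 6 + 4) / 6 = 20/6 = 3.3333
  mean(B) = (7 + 7 + 8 + 3 + 2 + 2) / 6 = 29/6 = 4.8333

Step 2 — sample variances and covariances s[i,j] = (1/(n-1)) · Σ_k (x_{k,i} - mean_i) · (x_{k,j} - mean_j), with n-1 = 5:
  s[A,A] = ((-1.3333)·(-1.3333) + (-2.3333)·(-2.3333) + (1.6667)·(1.6667) + (-1.3333)·(-1.3333) + (2.6667)·(2.6667) + (0.6667)·(0.6667)) / 5 = 19.3333/5 = 3.8667
  s[A,B] = ((-1.3333)·(2.1667) + (-2.3333)·(2.1667) + (1.6667)·(3.1667) + (-1.3333)·(-1.8333) + (2.6667)·(-2.8333) + (0.6667)·(-2.8333)) / 5 = -9.6667/5 = -1.9333
  s[B,B] = ((2.1667)·(2.1667) + (2.1667)·(2.1667) + (3.1667)·(3.1667) + (-1.8333)·(-1.8333) + (-2.8333)·(-2.8333) + (-2.8333)·(-2.8333)) / 5 = 38.8333/5 = 7.7667
  Sample standard deviations s_i = √(s[i,i]):
  s(A) = √(3.8667) = 1.9664
  s(B) = √(7.7667) = 2.7869

Step 3 — r_{ij} = s_{ij} / (s_i · s_j):
  r[A,A] = 1 (diagonal).
  r[A,B] = -1.9333 / (1.9664 · 2.7869) = -1.9333 / 5.4801 = -0.3528
  r[B,B] = 1 (diagonal).

R is symmetric with unit diagonal. Assembling:

R = [[1, -0.3528],
 [-0.3528, 1]]


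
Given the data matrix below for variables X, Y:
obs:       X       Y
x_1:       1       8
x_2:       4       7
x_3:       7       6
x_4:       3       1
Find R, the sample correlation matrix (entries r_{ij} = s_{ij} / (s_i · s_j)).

Step 1 — column means:
  mean(X) = (1 + 4 + 7 + 3) / 4 = 15/4 = 3.75
  mean(Y) = (8 + 7 + 6 + 1) / 4 = 22/4 = 5.5

Step 2 — sample variances and covariances s[i,j] = (1/(n-1)) · Σ_k (x_{k,i} - mean_i) · (x_{k,j} - mean_j), with n-1 = 3:
  s[X,X] = ((-2.75)·(-2.75) + (0.25)·(0.25) + (3.25)·(3.25) + (-0.75)·(-0.75)) / 3 = 18.75/3 = 6.25
  s[X,Y] = ((-2.75)·(2.5) + (0.25)·(1.5) + (3.25)·(0.5) + (-0.75)·(-4.5)) / 3 = -1.5/3 = -0.5
  s[Y,Y] = ((2.5)·(2.5) + (1.5)·(1.5) + (0.5)·(0.5) + (-4.5)·(-4.5)) / 3 = 29/3 = 9.6667
  Sample standard deviations s_i = √(s[i,i]):
  s(X) = √(6.25) = 2.5
  s(Y) = √(9.6667) = 3.1091

Step 3 — r_{ij} = s_{ij} / (s_i · s_j):
  r[X,X] = 1 (diagonal).
  r[X,Y] = -0.5 / (2.5 · 3.1091) = -0.5 / 7.7728 = -0.0643
  r[Y,Y] = 1 (diagonal).

R is symmetric with unit diagonal. Assembling:

R = [[1, -0.0643],
 [-0.0643, 1]]


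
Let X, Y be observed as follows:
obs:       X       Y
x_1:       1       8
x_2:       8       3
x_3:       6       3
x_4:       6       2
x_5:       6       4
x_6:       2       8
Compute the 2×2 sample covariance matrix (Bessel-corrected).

Step 1 — column means:
  mean(X) = (1 + 8 + 6 + 6 + 6 + 2) / 6 = 29/6 = 4.8333
  mean(Y) = (8 + 3 + 3 + 2 + 4 + 8) / 6 = 28/6 = 4.6667

Step 2 — sample covariance S[i,j] = (1/(n-1)) · Σ_k (x_{k,i} - mean_i) · (x_{k,j} - mean_j), with n-1 = 5.
  S[X,X] = ((-3.8333)·(-3.8333) + (3.1667)·(3.1667) + (1.1667)·(1.1667) + (1.1667)·(1.1667) + (1.1667)·(1.1667) + (-2.8333)·(-2.8333)) / 5 = 36.8333/5 = 7.3667
  S[X,Y] = ((-3.8333)·(3.3333) + (3.1667)·(-1.6667) + (1.1667)·(-1.6667) + (1.1667)·(-2.6667) + (1.1667)·(-0.6667) + (-2.8333)·(3.3333)) / 5 = -33.3333/5 = -6.6667
  S[Y,Y] = ((3.3333)·(3.3333) + (-1.6667)·(-1.6667) + (-1.6667)·(-1.6667) + (-2.6667)·(-2.6667) + (-0.6667)·(-0.6667) + (3.3333)·(3.3333)) / 5 = 35.3333/5 = 7.0667

S is symmetric (S[j,i] = S[i,j]). Assembling:

S = [[7.3667, -6.6667],
 [-6.6667, 7.0667]]


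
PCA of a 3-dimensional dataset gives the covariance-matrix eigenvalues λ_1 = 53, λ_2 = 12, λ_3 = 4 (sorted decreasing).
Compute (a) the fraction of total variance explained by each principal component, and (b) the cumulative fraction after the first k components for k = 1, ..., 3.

Step 1 — total variance = trace(Sigma) = Σ λ_i = 53 + 12 + 4 = 69.

Step 2 — fraction explained by component i = λ_i / Σ λ:
  PC1: 53/69 = 0.7681
  PC2: 12/69 = 0.1739
  PC3: 4/69 = 0.058

Step 3 — cumulative fraction after k components = (λ_1 + ... + λ_k) / Σ λ:
  k = 1: 53/69 = 0.7681
  k = 2: (53 + 12)/69 = 65/69 = 0.942
  k = 3: (53 + 12 + 4)/69 = 69/69 = 1

Summary (fraction, with percent):

explained: PC1 0.7681 (76.81%), PC2 0.1739 (17.39%), PC3 0.058 (5.8%);  cumulative: 0.7681, 0.942, 1


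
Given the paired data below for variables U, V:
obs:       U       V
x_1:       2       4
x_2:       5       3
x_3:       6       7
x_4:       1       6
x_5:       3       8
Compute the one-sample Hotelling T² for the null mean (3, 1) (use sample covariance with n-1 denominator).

Step 1 — sample mean vector:
  mean(U) = (2 + 5 + 6 + 1 + 3) / 5 = 17/5 = 3.4
  mean(V) = (4 + 3 + 7 + 6 + 8) / 5 = 28/5 = 5.6
  x̄ = (3.4, 5.6),  deviation x̄ - mu_0 = (3.4, 5.6) - (3, 1) = (0.4, 4.6).

Step 2 — sample covariance matrix, S[i,j] = (1/(n-1)) · Σ_k (x_{k,i} - mean_i) · (x_{k,j} - mean_j), divisor n-1 = 4:
  S[U,U] = ((-1.4)·(-1.4) + (1.6)·(1.6) + (2.6)·(2.6) + (-2.4)·(-2.4) + (-0.4)·(-0.4)) / 4 = 17.2/4 = 4.3
  S[U,V] = ((-1.4)·(-1.6) + (1.6)·(-2.6) + (2.6)·(1.4) + (-2.4)·(0.4) + (-0.4)·(2.4)) / 4 = -0.2/4 = -0.05
  S[V,V] = ((-1.6)·(-1.6) + (-2.6)·(-2.6) + (1.4)·(1.4) + (0.4)·(0.4) + (2.4)·(2.4)) / 4 = 17.2/4 = 4.3
  S = [[4.3, -0.05],
 [-0.05, 4.3]].

Step 3 — invert S. det(S) = 4.3·4.3 - (-0.05)² = 18.4875.
  S^{-1} = (1/det) · [[d, -b], [-b, a]] = [[0.2326, 0.0027],
 [0.0027, 0.2326]].

Step 4 — quadratic form (x̄ - mu_0)^T · S^{-1} · (x̄ - mu_0):
  S^{-1} · (x̄ - mu_0) = (0.1055, 1.071),
  (x̄ - mu_0)^T · [...] = (0.4)·(0.1055) + (4.6)·(1.071) = 4.9688.

Step 5 — scale by n: T² = 5 · 4.9688 = 24.8438.

T² ≈ 24.8438


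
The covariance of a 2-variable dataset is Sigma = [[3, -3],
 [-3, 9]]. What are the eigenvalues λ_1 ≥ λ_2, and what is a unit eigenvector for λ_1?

Step 1 — characteristic polynomial of 2×2 Sigma:
  det(Sigma - λI) = λ² - trace · λ + det = 0.
  trace = 3 + 9 = 12, det = 3·9 - (-3)² = 18.
Step 2 — discriminant:
  Δ = trace² - 4·det = 144 - 72 = 72.
Step 3 — eigenvalues:
  λ = (trace ± √Δ)/2 = (12 ± 8.4853)/2,
  λ_1 = 10.2426,  λ_2 = 1.7574.

Step 4 — unit eigenvector for λ_1: solve (Sigma - λ_1 I)v = 0. First row:
  (3 - 10.2426)·v_x + (-3)·v_y = 0, i.e. (-7.2426)·v_x + (-3)·v_y = 0,
  so v ∝ (b, λ_1 - a) = (-3, 7.2426); multiply by -1 so the first entry is positive: u = (3, -7.2426).
  ||u|| = √((3)² + (-7.2426)²) = √(61.4558) ≈ 7.8394,
  v_1 = u/||u|| ≈ (0.3827, -0.9239) (||v_1|| = 1).

λ_1 = 10.2426,  λ_2 = 1.7574;  v_1 ≈ (0.3827, -0.9239)


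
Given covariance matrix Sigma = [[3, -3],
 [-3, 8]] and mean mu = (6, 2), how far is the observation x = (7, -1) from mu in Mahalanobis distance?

Step 1 — centre the observation: (x - mu) = (1, -3).

Step 2 — invert Sigma. det(Sigma) = 3·8 - (-3)² = 15.
  Sigma^{-1} = (1/det) · [[d, -b], [-b, a]] = [[0.5333, 0.2],
 [0.2, 0.2]].

Step 3 — form the quadratic (x - mu)^T · Sigma^{-1} · (x - mu):
  Sigma^{-1} · (x - mu) = (-0.0667, -0.4).
  (x - mu)^T · [Sigma^{-1} · (x - mu)] = (1)·(-0.0667) + (-3)·(-0.4) = 1.1333.

Step 4 — take square root: d = √(1.1333) ≈ 1.0646.

d(x, mu) = √(1.1333) ≈ 1.0646


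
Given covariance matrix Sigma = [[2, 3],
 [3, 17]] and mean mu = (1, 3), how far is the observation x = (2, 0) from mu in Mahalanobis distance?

Step 1 — centre the observation: (x - mu) = (1, -3).

Step 2 — invert Sigma. det(Sigma) = 2·17 - (3)² = 25.
  Sigma^{-1} = (1/det) · [[d, -b], [-b, a]] = [[0.68, -0.12],
 [-0.12, 0.08]].

Step 3 — form the quadratic (x - mu)^T · Sigma^{-1} · (x - mu):
  Sigma^{-1} · (x - mu) = (1.04, -0.36).
  (x - mu)^T · [Sigma^{-1} · (x - mu)] = (1)·(1.04) + (-3)·(-0.36) = 2.12.

Step 4 — take square root: d = √(2.12) ≈ 1.456.

d(x, mu) = √(2.12) ≈ 1.456


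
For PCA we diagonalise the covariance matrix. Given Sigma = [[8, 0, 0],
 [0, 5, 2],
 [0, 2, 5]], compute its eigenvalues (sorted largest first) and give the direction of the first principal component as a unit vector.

Step 1 — characteristic polynomial p(λ) = det(λI - Sigma) = λ³ - tr·λ² + c_1·λ - det, where tr = trace, c_1 = sum of the principal 2×2 minors, det = det(Sigma):
  tr = 8 + 5 + 5 = 18,
  c_1 = (8·5 - (0)²) + (8·5 - (0)²) + (5·5 - (2)²) = 40 + 40 + 21 = 101,
  det = 8·(5·5 - (2)²) - (0)·((0)·5 - (2)·(0)) + (0)·((0)·(2) - 5·(0)) = 8·(21) - (0)·(0) + (0)·(0) = 168.
  So p(λ) = λ³ - 18λ² + 101λ - 168.
Step 2 — look for an integer root (rational root theorem: any rational root is an integer divisor of 168). Testing λ = 3:
  p(3) = 27 - 162 + 303 - 168 = 0  ✓
  Dividing out (λ - 3): p(λ) = (λ - 3)(λ² - 15λ + 56).
Step 3 — remaining eigenvalues from the quadratic λ² - 15λ + 56 = 0:
  Δ = 15² - 4·56 = 225 - 224 = 1,  λ = (15 ± √1)/2 = (15 ± 1)/2 = 8 or 7.
  Sorted: λ_1 = 8,  λ_2 = 7,  λ_3 = 3  (check: sum = 18 = tr ✓).

Step 4 — unit eigenvector for λ_1 = 8: v spans the null space of (Sigma - λ_1 I), whose rows are
  r_1 = (0, 0, 0),  r_2 = (0, -3, 2),  r_3 = (0, 2, -3).
  v is orthogonal to every row, so take v ∝ r_2 × r_3 = ((-3)·(-3) - (2)·(2), (2)·(0) - (0)·(-3), (0)·(2) - (-3)·(0)) = (5, 0, 0).
  Rescale (divide by 5): u = (1, 0, 0).
  ||u|| = √((1)² + (0)² + (0)²) = √(1) = 1,  v_1 = u/||u|| ≈ (1, 0, 0) (||v_1|| = 1).

λ_1 = 8,  λ_2 = 7,  λ_3 = 3;  v_1 ≈ (1, 0, 0)


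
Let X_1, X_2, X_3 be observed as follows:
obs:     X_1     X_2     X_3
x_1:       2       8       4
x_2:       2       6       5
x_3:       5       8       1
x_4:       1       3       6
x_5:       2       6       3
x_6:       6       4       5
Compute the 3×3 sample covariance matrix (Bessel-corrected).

Step 1 — column means:
  mean(X_1) = (2 + 2 + 5 + 1 + 2 + 6) / 6 = 18/6 = 3
  mean(X_2) = (8 + 6 + 8 + 3 + 6 + 4) / 6 = 35/6 = 5.8333
  mean(X_3) = (4 + 5 + 1 + 6 + 3 + 5) / 6 = 24/6 = 4

Step 2 — sample covariance S[i,j] = (1/(n-1)) · Σ_k (x_{k,i} - mean_i) · (x_{k,j} - mean_j), with n-1 = 5.
  S[X_1,X_1] = ((-1)·(-1) + (-1)·(-1) + (2)·(2) + (-2)·(-2) + (-1)·(-1) + (3)·(3)) / 5 = 20/5 = 4
  S[X_1,X_2] = ((-1)·(2.1667) + (-1)·(0.1667) + (2)·(2.1667) + (-2)·(-2.8333) + (-1)·(0.1667) + (3)·(-1.8333)) / 5 = 2/5 = 0.4
  S[X_1,X_3] = ((-1)·(0) + (-1)·(1) + (2)·(-3) + (-2)·(2) + (-1)·(-1) + (3)·(1)) / 5 = -7/5 = -1.4
  S[X_2,X_2] = ((2.1667)·(2.1667) + (0.1667)·(0.1667) + (2.1667)·(2.1667) + (-2.8333)·(-2.8333) + (0.1667)·(0.1667) + (-1.8333)·(-1.8333)) / 5 = 20.8333/5 = 4.1667
  S[X_2,X_3] = ((2.1667)·(0) + (0.1667)·(1) + (2.1667)·(-3) + (-2.8333)·(2) + (0.1667)·(-1) + (-1.8333)·(1)) / 5 = -14/5 = -2.8
  S[X_3,X_3] = ((0)·(0) + (1)·(1) + (-3)·(-3) + (2)·(2) + (-1)·(-1) + (1)·(1)) / 5 = 16/5 = 3.2

S is symmetric (S[j,i] = S[i,j]). Assembling:

S = [[4, 0.4, -1.4],
 [0.4, 4.1667, -2.8],
 [-1.4, -2.8, 3.2]]


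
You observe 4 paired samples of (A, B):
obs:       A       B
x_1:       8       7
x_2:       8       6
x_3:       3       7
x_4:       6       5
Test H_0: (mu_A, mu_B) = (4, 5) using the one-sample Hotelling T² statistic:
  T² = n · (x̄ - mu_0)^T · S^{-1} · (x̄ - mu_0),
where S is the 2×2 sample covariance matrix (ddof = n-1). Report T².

Step 1 — sample mean vector:
  mean(A) = (8 + 8 + 3 + 6) / 4 = 25/4 = 6.25
  mean(B) = (7 + 6 + 7 + 5) / 4 = 25/4 = 6.25
  x̄ = (6.25, 6.25),  deviation x̄ - mu_0 = (6.25, 6.25) - (4, 5) = (2.25, 1.25).

Step 2 — sample covariance matrix, S[i,j] = (1/(n-1)) · Σ_k (x_{k,i} - mean_i) · (x_{k,j} - mean_j), divisor n-1 = 3:
  S[A,A] = ((1.75)·(1.75) + (1.75)·(1.75) + (-3.25)·(-3.25) + (-0.25)·(-0.25)) / 3 = 16.75/3 = 5.5833
  S[A,B] = ((1.75)·(0.75) + (1.75)·(-0.25) + (-3.25)·(0.75) + (-0.25)·(-1.25)) / 3 = -1.25/3 = -0.4167
  S[B,B] = ((0.75)·(0.75) + (-0.25)·(-0.25) + (0.75)·(0.75) + (-1.25)·(-1.25)) / 3 = 2.75/3 = 0.9167
  S = [[5.5833, -0.4167],
 [-0.4167, 0.9167]].

Step 3 — invert S. det(S) = 5.5833·0.9167 - (-0.4167)² = 4.9444.
  S^{-1} = (1/det) · [[d, -b], [-b, a]] = [[0.1854, 0.0843],
 [0.0843, 1.1292]].

Step 4 — quadratic form (x̄ - mu_0)^T · S^{-1} · (x̄ - mu_0):
  S^{-1} · (x̄ - mu_0) = (0.5225, 1.6011),
  (x̄ - mu_0)^T · [...] = (2.25)·(0.5225) + (1.25)·(1.6011) = 3.177.

Step 5 — scale by n: T² = 4 · 3.177 = 12.7079.

T² ≈ 12.7079


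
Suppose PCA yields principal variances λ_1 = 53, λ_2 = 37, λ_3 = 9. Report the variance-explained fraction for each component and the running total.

Step 1 — total variance = trace(Sigma) = Σ λ_i = 53 + 37 + 9 = 99.

Step 2 — fraction explained by component i = λ_i / Σ λ:
  PC1: 53/99 = 0.5354
  PC2: 37/99 = 0.3737
  PC3: 9/99 = 0.0909

Step 3 — cumulative fraction after k components = (λ_1 + ... + λ_k) / Σ λ:
  k = 1: 53/99 = 0.5354
  k = 2: (53 + 37)/99 = 90/99 = 0.9091
  k = 3: (53 + 37 + 9)/99 = 99/99 = 1

Summary (fraction, with percent):

explained: PC1 0.5354 (53.54%), PC2 0.3737 (37.37%), PC3 0.0909 (9.09%);  cumulative: 0.5354, 0.9091, 1


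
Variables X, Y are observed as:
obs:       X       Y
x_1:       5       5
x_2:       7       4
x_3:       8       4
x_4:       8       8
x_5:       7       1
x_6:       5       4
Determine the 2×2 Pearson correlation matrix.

Step 1 — column means:
  mean(X) = (5 + 7 + 8 + 8 + 7 + 5) / 6 = 40/6 = 6.6667
  mean(Y) = (5 + 4 + 4 + 8 + 1 + 4) / 6 = 26/6 = 4.3333

Step 2 — sample variances and covariances s[i,j] = (1/(n-1)) · Σ_k (x_{k,i} - mean_i) · (x_{k,j} - mean_j), with n-1 = 5:
  s[X,X] = ((-1.6667)·(-1.6667) + (0.3333)·(0.3333) + (1.3333)·(1.3333) + (1.3333)·(1.3333) + (0.3333)·(0.3333) + (-1.6667)·(-1.6667)) / 5 = 9.3333/5 = 1.8667
  s[X,Y] = ((-1.6667)·(0.6667) + (0.3333)·(-0.3333) + (1.3333)·(-0.3333) + (1.3333)·(3.6667) + (0.3333)·(-3.3333) + (-1.6667)·(-0.3333)) / 5 = 2.6667/5 = 0.5333
  s[Y,Y] = ((0.6667)·(0.6667) + (-0.3333)·(-0.3333) + (-0.3333)·(-0.3333) + (3.6667)·(3.6667) + (-3.3333)·(-3.3333) + (-0.3333)·(-0.3333)) / 5 = 25.3333/5 = 5.0667
  Sample standard deviations s_i = √(s[i,i]):
  s(X) = √(1.8667) = 1.3663
  s(Y) = √(5.0667) = 2.2509

Step 3 — r_{ij} = s_{ij} / (s_i · s_j):
  r[X,X] = 1 (diagonal).
  r[X,Y] = 0.5333 / (1.3663 · 2.2509) = 0.5333 / 3.0754 = 0.1734
  r[Y,Y] = 1 (diagonal).

R is symmetric with unit diagonal. Assembling:

R = [[1, 0.1734],
 [0.1734, 1]]


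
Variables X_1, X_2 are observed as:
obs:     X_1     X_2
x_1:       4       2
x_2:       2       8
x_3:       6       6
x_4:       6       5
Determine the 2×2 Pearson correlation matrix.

Step 1 — column means:
  mean(X_1) = (4 + 2 + 6 + 6) / 4 = 18/4 = 4.5
  mean(X_2) = (2 + 8 + 6 + 5) / 4 = 21/4 = 5.25

Step 2 — sample variances and covariances s[i,j] = (1/(n-1)) · Σ_k (x_{k,i} - mean_i) · (x_{k,j} - mean_j), with n-1 = 3:
  s[X_1,X_1] = ((-0.5)·(-0.5) + (-2.5)·(-2.5) + (1.5)·(1.5) + (1.5)·(1.5)) / 3 = 11/3 = 3.6667
  s[X_1,X_2] = ((-0.5)·(-3.25) + (-2.5)·(2.75) + (1.5)·(0.75) + (1.5)·(-0.25)) / 3 = -4.5/3 = -1.5
  s[X_2,X_2] = ((-3.25)·(-3.25) + (2.75)·(2.75) + (0.75)·(0.75) + (-0.25)·(-0.25)) / 3 = 18.75/3 = 6.25
  Sample standard deviations s_i = √(s[i,i]):
  s(X_1) = √(3.6667) = 1.9149
  s(X_2) = √(6.25) = 2.5

Step 3 — r_{ij} = s_{ij} / (s_i · s_j):
  r[X_1,X_1] = 1 (diagonal).
  r[X_1,X_2] = -1.5 / (1.9149 · 2.5) = -1.5 / 4.7871 = -0.3133
  r[X_2,X_2] = 1 (diagonal).

R is symmetric with unit diagonal. Assembling:

R = [[1, -0.3133],
 [-0.3133, 1]]


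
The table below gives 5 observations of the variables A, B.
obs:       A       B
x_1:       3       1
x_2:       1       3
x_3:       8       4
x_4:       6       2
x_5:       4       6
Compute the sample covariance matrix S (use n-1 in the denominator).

Step 1 — column means:
  mean(A) = (3 + 1 + 8 + 6 + 4) / 5 = 22/5 = 4.4
  mean(B) = (1 + 3 + 4 + 2 + 6) / 5 = 16/5 = 3.2

Step 2 — sample covariance S[i,j] = (1/(n-1)) · Σ_k (x_{k,i} - mean_i) · (x_{k,j} - mean_j), with n-1 = 4.
  S[A,A] = ((-1.4)·(-1.4) + (-3.4)·(-3.4) + (3.6)·(3.6) + (1.6)·(1.6) + (-0.4)·(-0.4)) / 4 = 29.2/4 = 7.3
  S[A,B] = ((-1.4)·(-2.2) + (-3.4)·(-0.2) + (3.6)·(0.8) + (1.6)·(-1.2) + (-0.4)·(2.8)) / 4 = 3.6/4 = 0.9
  S[B,B] = ((-2.2)·(-2.2) + (-0.2)·(-0.2) + (0.8)·(0.8) + (-1.2)·(-1.2) + (2.8)·(2.8)) / 4 = 14.8/4 = 3.7

S is symmetric (S[j,i] = S[i,j]). Assembling:

S = [[7.3, 0.9],
 [0.9, 3.7]]


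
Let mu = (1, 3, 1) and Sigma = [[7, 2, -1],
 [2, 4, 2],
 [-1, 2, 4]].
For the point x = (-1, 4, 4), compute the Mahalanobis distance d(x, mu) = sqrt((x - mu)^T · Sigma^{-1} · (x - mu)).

Step 1 — centre the observation: (x - mu) = (-2, 1, 3).

Step 2 — invert Sigma (cofactor / det for 3×3, or solve directly):
  Sigma^{-1} = [[0.2143, -0.1786, 0.1429],
 [-0.1786, 0.4821, -0.2857],
 [0.1429, -0.2857, 0.4286]].

Step 3 — form the quadratic (x - mu)^T · Sigma^{-1} · (x - mu):
  Sigma^{-1} · (x - mu) = (-0.1786, -0.0179, 0.7143).
  (x - mu)^T · [Sigma^{-1} · (x - mu)] = (-2)·(-0.1786) + (1)·(-0.0179) + (3)·(0.7143) = 2.4821.

Step 4 — take square root: d = √(2.4821) ≈ 1.5755.

d(x, mu) = √(2.4821) ≈ 1.5755


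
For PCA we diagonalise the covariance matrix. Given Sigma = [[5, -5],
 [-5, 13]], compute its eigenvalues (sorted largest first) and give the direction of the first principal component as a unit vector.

Step 1 — characteristic polynomial of 2×2 Sigma:
  det(Sigma - λI) = λ² - trace · λ + det = 0.
  trace = 5 + 13 = 18, det = 5·13 - (-5)² = 40.
Step 2 — discriminant:
  Δ = trace² - 4·det = 324 - 160 = 164.
Step 3 — eigenvalues:
  λ = (trace ± √Δ)/2 = (18 ± 12.8062)/2,
  λ_1 = 15.4031,  λ_2 = 2.5969.

Step 4 — unit eigenvector for λ_1: solve (Sigma - λ_1 I)v = 0. First row:
  (5 - 15.4031)·v_x + (-5)·v_y = 0, i.e. (-10.4031)·v_x + (-5)·v_y = 0,
  so v ∝ (b, λ_1 - a) = (-5, 10.4031); multiply by -1 so the first entry is positive: u = (5, -10.4031).
  ||u|| = √((5)² + (-10.4031)²) = √(133.225) ≈ 11.5423,
  v_1 = u/||u|| ≈ (0.4332, -0.9013) (||v_1|| = 1).

λ_1 = 15.4031,  λ_2 = 2.5969;  v_1 ≈ (0.4332, -0.9013)


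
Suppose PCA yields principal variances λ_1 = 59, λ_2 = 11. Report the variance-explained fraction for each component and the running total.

Step 1 — total variance = trace(Sigma) = Σ λ_i = 59 + 11 = 70.

Step 2 — fraction explained by component i = λ_i / Σ λ:
  PC1: 59/70 = 0.8429
  PC2: 11/70 = 0.1571

Step 3 — cumulative fraction after k components = (λ_1 + ... + λ_k) / Σ λ:
  k = 1: 59/70 = 0.8429
  k = 2: (59 + 11)/70 = 70/70 = 1

Summary (fraction, with percent):

explained: PC1 0.8429 (84.29%), PC2 0.1571 (15.71%);  cumulative: 0.8429, 1


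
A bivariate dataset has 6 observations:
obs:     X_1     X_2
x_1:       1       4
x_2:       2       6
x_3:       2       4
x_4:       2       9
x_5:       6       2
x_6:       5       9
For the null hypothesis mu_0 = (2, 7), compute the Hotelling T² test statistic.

Step 1 — sample mean vector:
  mean(X_1) = (1 + 2 + 2 + 2 + 6 + 5) / 6 = 18/6 = 3
  mean(X_2) = (4 + 6 + 4 + 9 + 2 + 9) / 6 = 34/6 = 5.6667
  x̄ = (3, 5.6667),  deviation x̄ - mu_0 = (3, 5.6667) - (2, 7) = (1, -1.3333).

Step 2 — sample covariance matrix, S[i,j] = (1/(n-1)) · Σ_k (x_{k,i} - mean_i) · (x_{k,j} - mean_j), divisor n-1 = 5:
  S[X_1,X_1] = ((-2)·(-2) + (-1)·(-1) + (-1)·(-1) + (-1)·(-1) + (3)·(3) + (2)·(2)) / 5 = 20/5 = 4
  S[X_1,X_2] = ((-2)·(-1.6667) + (-1)·(0.3333) + (-1)·(-1.6667) + (-1)·(3.3333) + (3)·(-3.6667) + (2)·(3.3333)) / 5 = -3/5 = -0.6
  S[X_2,X_2] = ((-1.6667)·(-1.6667) + (0.3333)·(0.3333) + (-1.6667)·(-1.6667) + (3.3333)·(3.3333) + (-3.6667)·(-3.6667) + (3.3333)·(3.3333)) / 5 = 41.3333/5 = 8.2667
  S = [[4, -0.6],
 [-0.6, 8.2667]].

Step 3 — invert S. det(S) = 4·8.2667 - (-0.6)² = 32.7067.
  S^{-1} = (1/det) · [[d, -b], [-b, a]] = [[0.2528, 0.0183],
 [0.0183, 0.1223]].

Step 4 — quadratic form (x̄ - mu_0)^T · S^{-1} · (x̄ - mu_0):
  S^{-1} · (x̄ - mu_0) = (0.2283, -0.1447),
  (x̄ - mu_0)^T · [...] = (1)·(0.2283) + (-1.3333)·(-0.1447) = 0.4213.

Step 5 — scale by n: T² = 6 · 0.4213 = 2.5275.

T² ≈ 2.5275


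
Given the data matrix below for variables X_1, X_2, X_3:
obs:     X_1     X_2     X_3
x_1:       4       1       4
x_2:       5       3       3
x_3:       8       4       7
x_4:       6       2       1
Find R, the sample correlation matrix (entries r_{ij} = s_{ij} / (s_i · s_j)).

Step 1 — column means:
  mean(X_1) = (4 + 5 + 8 + 6) / 4 = 23/4 = 5.75
  mean(X_2) = (1 + 3 + 4 + 2) / 4 = 10/4 = 2.5
  mean(X_3) = (4 + 3 + 7 + 1) / 4 = 15/4 = 3.75

Step 2 — sample variances and covariances s[i,j] = (1/(n-1)) · Σ_k (x_{k,i} - mean_i) · (x_{k,j} - mean_j), with n-1 = 3:
  s[X_1,X_1] = ((-1.75)·(-1.75) + (-0.75)·(-0.75) + (2.25)·(2.25) + (0.25)·(0.25)) / 3 = 8.75/3 = 2.9167
  s[X_1,X_2] = ((-1.75)·(-1.5) + (-0.75)·(0.5) + (2.25)·(1.5) + (0.25)·(-0.5)) / 3 = 5.5/3 = 1.8333
  s[X_1,X_3] = ((-1.75)·(0.25) + (-0.75)·(-0.75) + (2.25)·(3.25) + (0.25)·(-2.75)) / 3 = 6.75/3 = 2.25
  s[X_2,X_2] = ((-1.5)·(-1.5) + (0.5)·(0.5) + (1.5)·(1.5) + (-0.5)·(-0.5)) / 3 = 5/3 = 1.6667
  s[X_2,X_3] = ((-1.5)·(0.25) + (0.5)·(-0.75) + (1.5)·(3.25) + (-0.5)·(-2.75)) / 3 = 5.5/3 = 1.8333
  s[X_3,X_3] = ((0.25)·(0.25) + (-0.75)·(-0.75) + (3.25)·(3.25) + (-2.75)·(-2.75)) / 3 = 18.75/3 = 6.25
  Sample standard deviations s_i = √(s[i,i]):
  s(X_1) = √(2.9167) = 1.7078
  s(X_2) = √(1.6667) = 1.291
  s(X_3) = √(6.25) = 2.5

Step 3 — r_{ij} = s_{ij} / (s_i · s_j):
  r[X_1,X_1] = 1 (diagonal).
  r[X_1,X_2] = 1.8333 / (1.7078 · 1.291) = 1.8333 / 2.2048 = 0.8315
  r[X_1,X_3] = 2.25 / (1.7078 · 2.5) = 2.25 / 4.2696 = 0.527
  r[X_2,X_2] = 1 (diagonal).
  r[X_2,X_3] = 1.8333 / (1.291 · 2.5) = 1.8333 / 3.2275 = 0.568
  r[X_3,X_3] = 1 (diagonal).

R is symmetric with unit diagonal. Assembling:

R = [[1, 0.8315, 0.527],
 [0.8315, 1, 0.568],
 [0.527, 0.568, 1]]


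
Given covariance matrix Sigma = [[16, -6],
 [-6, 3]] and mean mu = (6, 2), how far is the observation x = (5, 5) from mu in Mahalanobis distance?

Step 1 — centre the observation: (x - mu) = (-1, 3).

Step 2 — invert Sigma. det(Sigma) = 16·3 - (-6)² = 12.
  Sigma^{-1} = (1/det) · [[d, -b], [-b, a]] = [[0.25, 0.5],
 [0.5, 1.3333]].

Step 3 — form the quadratic (x - mu)^T · Sigma^{-1} · (x - mu):
  Sigma^{-1} · (x - mu) = (1.25, 3.5).
  (x - mu)^T · [Sigma^{-1} · (x - mu)] = (-1)·(1.25) + (3)·(3.5) = 9.25.

Step 4 — take square root: d = √(9.25) ≈ 3.0414.

d(x, mu) = √(9.25) ≈ 3.0414
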